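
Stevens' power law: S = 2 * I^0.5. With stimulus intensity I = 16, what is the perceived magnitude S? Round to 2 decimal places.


S = 2 * 16^0.5
16^0.5 = 4.0
S = 2 * 4.0
= 8.00


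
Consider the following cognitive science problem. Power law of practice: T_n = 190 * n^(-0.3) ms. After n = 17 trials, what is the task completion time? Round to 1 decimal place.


T_n = 190 * 17^(-0.3)
17^(-0.3) = 0.42743
T_n = 190 * 0.42743
= 81.2 ms


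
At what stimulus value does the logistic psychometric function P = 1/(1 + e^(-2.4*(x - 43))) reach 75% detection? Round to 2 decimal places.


At P = 0.75: 0.75 = 1/(1 + e^(-k*(x-x0)))
Solving: e^(-k*(x-x0)) = 1/3
x = x0 + ln(3)/k
ln(3) = 1.0986
x = 43 + 1.0986/2.4
= 43 + 0.4578
= 43.46


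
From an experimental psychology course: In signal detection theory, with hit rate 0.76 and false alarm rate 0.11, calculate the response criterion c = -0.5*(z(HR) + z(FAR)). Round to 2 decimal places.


c = -0.5 * (z(HR) + z(FAR))
z(0.76) = 0.7063
z(0.11) = -1.2265
c = -0.5 * (0.7063 + -1.2265)
= -0.5 * -0.5202
= 0.26


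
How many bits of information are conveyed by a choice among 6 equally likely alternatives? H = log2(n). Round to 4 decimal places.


H = log2(n)
H = log2(6)
= 2.5850


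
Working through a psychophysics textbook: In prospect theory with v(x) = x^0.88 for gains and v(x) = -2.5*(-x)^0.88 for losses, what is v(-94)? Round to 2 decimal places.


Since x = -94 < 0, use v(x) = -lambda*(-x)^alpha
(-x) = 94
94^0.88 = 54.4945
v(-94) = -2.5 * 54.4945
= -136.24


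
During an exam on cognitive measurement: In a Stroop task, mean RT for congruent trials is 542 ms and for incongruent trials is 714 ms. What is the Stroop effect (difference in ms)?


Stroop effect = RT(incongruent) - RT(congruent)
= 714 - 542
= 172 ms


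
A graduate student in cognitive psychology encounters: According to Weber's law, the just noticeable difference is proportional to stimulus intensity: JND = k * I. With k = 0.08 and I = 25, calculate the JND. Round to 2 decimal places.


JND = k * I
JND = 0.08 * 25
= 2.00


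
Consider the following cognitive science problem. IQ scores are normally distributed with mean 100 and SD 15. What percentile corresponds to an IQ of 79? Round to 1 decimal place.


z = (IQ - mean) / SD
z = (79 - 100) / 15 = -1.4
Percentile = Phi(-1.4) * 100
Phi(-1.4) = 0.080757
= 8.1


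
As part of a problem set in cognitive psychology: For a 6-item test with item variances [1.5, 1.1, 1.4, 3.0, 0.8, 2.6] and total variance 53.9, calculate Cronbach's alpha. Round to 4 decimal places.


alpha = (k/(k-1)) * (1 - sum(s_i^2)/s_total^2)
sum(item variances) = 10.4
k/(k-1) = 6/5 = 1.2
1 - 10.4/53.9 = 1 - 0.19295 = 0.80705
alpha = 1.2 * 0.80705
= 0.9685


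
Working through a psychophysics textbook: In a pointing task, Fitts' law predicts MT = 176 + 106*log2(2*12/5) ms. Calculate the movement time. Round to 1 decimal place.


MT = 176 + 106 * log2(2*12/5)
2D/W = 4.8
log2(4.8) = 2.263
MT = 176 + 106 * 2.263
= 415.9 ms


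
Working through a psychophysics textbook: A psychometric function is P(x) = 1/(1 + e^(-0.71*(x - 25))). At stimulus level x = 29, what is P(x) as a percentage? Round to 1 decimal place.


P(x) = 1/(1 + e^(-0.71*(29 - 25)))
Exponent = -0.71 * 4 = -2.84
e^(-2.84) = 0.058426
P = 1/(1 + 0.058426) = 0.944799
Percentage = 94.5


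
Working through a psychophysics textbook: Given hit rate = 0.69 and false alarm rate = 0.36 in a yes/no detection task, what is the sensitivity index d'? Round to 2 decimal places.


d' = z(HR) - z(FAR)
z(0.69) = 0.4959
z(0.36) = -0.3585
d' = 0.4959 - -0.3585
= 0.85


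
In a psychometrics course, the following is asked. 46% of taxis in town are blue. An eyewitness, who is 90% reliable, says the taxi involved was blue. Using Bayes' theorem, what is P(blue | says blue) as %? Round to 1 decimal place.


P(blue | says blue) = P(says blue | blue)*P(blue) / [P(says blue | blue)*P(blue) + P(says blue | not blue)*P(not blue)]
Numerator = 0.9 * 0.46 = 0.414
False identification = 0.1 * 0.54 = 0.054
P = 0.414 / (0.414 + 0.054)
= 0.414 / 0.468
As percentage = 88.5


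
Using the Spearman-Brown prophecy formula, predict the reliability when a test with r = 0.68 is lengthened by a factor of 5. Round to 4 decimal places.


r_new = n*r / (1 + (n-1)*r)
Numerator = 5 * 0.68 = 3.4
Denominator = 1 + 4 * 0.68 = 3.72
r_new = 3.4 / 3.72
= 0.9140


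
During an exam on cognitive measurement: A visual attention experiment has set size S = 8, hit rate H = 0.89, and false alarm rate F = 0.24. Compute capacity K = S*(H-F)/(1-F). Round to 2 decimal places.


K = S * (H - F) / (1 - F)
H - F = 0.65
1 - F = 0.76
K = 8 * 0.65 / 0.76
= 6.84


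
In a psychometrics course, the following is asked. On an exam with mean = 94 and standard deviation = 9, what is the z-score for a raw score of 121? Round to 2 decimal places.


z = (X - mu) / sigma
= (121 - 94) / 9
= 27 / 9
= 3.00


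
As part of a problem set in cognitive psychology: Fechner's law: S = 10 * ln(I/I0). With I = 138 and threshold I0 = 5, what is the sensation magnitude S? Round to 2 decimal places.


S = 10 * ln(138/5)
I/I0 = 27.6
ln(27.6) = 3.3178
S = 10 * 3.3178
= 33.18


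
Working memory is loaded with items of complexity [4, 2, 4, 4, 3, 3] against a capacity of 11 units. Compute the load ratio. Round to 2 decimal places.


Total complexity = 4 + 2 + 4 + 4 + 3 + 3 = 20
Load = total / capacity = 20 / 11
= 1.82


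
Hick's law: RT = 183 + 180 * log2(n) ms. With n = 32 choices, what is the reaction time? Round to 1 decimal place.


RT = 183 + 180 * log2(32)
log2(32) = 5.0
RT = 183 + 180 * 5.0
= 183 + 900.0
= 1083.0 ms


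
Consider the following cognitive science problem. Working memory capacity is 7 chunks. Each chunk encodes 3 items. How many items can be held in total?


Total items = chunks * items_per_chunk
= 7 * 3
= 21


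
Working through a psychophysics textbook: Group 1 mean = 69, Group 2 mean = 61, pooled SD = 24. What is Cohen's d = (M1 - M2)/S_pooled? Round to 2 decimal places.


Cohen's d = (M1 - M2) / S_pooled
= (69 - 61) / 24
= 8 / 24
= 0.33


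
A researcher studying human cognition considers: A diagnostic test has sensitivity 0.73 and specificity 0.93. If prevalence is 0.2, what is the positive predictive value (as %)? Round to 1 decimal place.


PPV = (sens * prev) / (sens * prev + (1-spec) * (1-prev))
Numerator = 0.73 * 0.2 = 0.146
P(positive and no disease) = (1 - spec) * (1 - prev) = (1 - 0.93) * (1 - 0.2) = 0.056
Denominator = 0.146 + 0.056 = 0.202
PPV = 0.146 / 0.202 = 0.722772
As percentage = 72.3


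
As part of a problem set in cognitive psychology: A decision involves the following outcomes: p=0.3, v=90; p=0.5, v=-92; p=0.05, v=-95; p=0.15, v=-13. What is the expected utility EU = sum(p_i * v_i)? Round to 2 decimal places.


EU = sum(p_i * v_i)
0.3 * 90 = 27.0
0.5 * -92 = -46.0
0.05 * -95 = -4.75
0.15 * -13 = -1.95
EU = 27.0 + -46.0 + -4.75 + -1.95
= -25.70


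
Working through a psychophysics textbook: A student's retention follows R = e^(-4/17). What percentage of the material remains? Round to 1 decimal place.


R = e^(-t/S)
-t/S = -4/17 = -0.235294
R = e^(-0.235294) = 0.790338
Percentage = 0.790338 * 100
= 79.0


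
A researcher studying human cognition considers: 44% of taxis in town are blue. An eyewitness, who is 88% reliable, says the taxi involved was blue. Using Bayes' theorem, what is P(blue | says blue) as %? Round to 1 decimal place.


P(blue | says blue) = P(says blue | blue)*P(blue) / [P(says blue | blue)*P(blue) + P(says blue | not blue)*P(not blue)]
Numerator = 0.88 * 0.44 = 0.3872
False identification = 0.12 * 0.56 = 0.0672
P = 0.3872 / (0.3872 + 0.0672)
= 0.3872 / 0.4544
As percentage = 85.2


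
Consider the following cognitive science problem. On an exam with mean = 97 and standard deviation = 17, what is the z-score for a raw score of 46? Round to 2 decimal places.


z = (X - mu) / sigma
= (46 - 97) / 17
= -51 / 17
= -3.00


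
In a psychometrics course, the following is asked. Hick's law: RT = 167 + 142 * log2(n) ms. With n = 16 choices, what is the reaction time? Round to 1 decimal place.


RT = 167 + 142 * log2(16)
log2(16) = 4.0
RT = 167 + 142 * 4.0
= 167 + 568.0
= 735.0 ms


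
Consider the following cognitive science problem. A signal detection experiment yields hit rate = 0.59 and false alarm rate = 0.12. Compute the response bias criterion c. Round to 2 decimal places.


c = -0.5 * (z(HR) + z(FAR))
z(0.59) = 0.2275
z(0.12) = -1.175
c = -0.5 * (0.2275 + -1.175)
= -0.5 * -0.9475
= 0.47


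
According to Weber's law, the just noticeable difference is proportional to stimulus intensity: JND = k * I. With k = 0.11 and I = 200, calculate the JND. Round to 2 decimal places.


JND = k * I
JND = 0.11 * 200
= 22.00


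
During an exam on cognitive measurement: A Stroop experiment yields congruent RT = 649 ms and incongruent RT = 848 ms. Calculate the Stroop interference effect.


Stroop effect = RT(incongruent) - RT(congruent)
= 848 - 649
= 199 ms


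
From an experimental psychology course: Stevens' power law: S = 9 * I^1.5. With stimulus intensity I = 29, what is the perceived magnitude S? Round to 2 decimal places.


S = 9 * 29^1.5
29^1.5 = 156.1698
S = 9 * 156.1698
= 1405.53


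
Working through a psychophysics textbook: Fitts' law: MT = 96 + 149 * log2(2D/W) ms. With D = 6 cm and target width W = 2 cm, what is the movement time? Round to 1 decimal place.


MT = 96 + 149 * log2(2*6/2)
2D/W = 6.0
log2(6.0) = 2.585
MT = 96 + 149 * 2.585
= 481.2 ms


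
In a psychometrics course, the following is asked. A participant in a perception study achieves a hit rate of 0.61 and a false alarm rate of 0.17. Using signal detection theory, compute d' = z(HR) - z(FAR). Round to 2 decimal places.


d' = z(HR) - z(FAR)
z(0.61) = 0.2793
z(0.17) = -0.9542
d' = 0.2793 - -0.9542
= 1.23


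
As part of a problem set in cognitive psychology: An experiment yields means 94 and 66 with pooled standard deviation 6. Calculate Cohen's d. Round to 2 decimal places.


Cohen's d = (M1 - M2) / S_pooled
= (94 - 66) / 6
= 28 / 6
= 4.67


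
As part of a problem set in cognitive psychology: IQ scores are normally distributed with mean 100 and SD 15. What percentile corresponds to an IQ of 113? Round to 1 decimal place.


z = (IQ - mean) / SD
z = (113 - 100) / 15 = 0.8667
Percentile = Phi(0.8667) * 100
Phi(0.8667) = 0.806947
= 80.7


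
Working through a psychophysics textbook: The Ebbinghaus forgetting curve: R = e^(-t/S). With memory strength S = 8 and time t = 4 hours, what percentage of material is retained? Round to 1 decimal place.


R = e^(-t/S)
-t/S = -4/8 = -0.5
R = e^(-0.5) = 0.606531
Percentage = 0.606531 * 100
= 60.7


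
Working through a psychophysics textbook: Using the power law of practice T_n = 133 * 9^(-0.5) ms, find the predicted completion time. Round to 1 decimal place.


T_n = 133 * 9^(-0.5)
9^(-0.5) = 0.333333
T_n = 133 * 0.333333
= 44.3 ms


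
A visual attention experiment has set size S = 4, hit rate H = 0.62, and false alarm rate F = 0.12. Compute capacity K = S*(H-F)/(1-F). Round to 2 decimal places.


K = S * (H - F) / (1 - F)
H - F = 0.5
1 - F = 0.88
K = 4 * 0.5 / 0.88
= 2.27


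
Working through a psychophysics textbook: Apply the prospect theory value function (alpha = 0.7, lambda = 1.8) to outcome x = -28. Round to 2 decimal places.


Since x = -28 < 0, use v(x) = -lambda*(-x)^alpha
(-x) = 28
28^0.7 = 10.3041
v(-28) = -1.8 * 10.3041
= -18.55


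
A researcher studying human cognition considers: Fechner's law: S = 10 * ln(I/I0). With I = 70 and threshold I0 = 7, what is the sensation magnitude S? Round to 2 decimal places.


S = 10 * ln(70/7)
I/I0 = 10.0
ln(10.0) = 2.3026
S = 10 * 2.3026
= 23.03


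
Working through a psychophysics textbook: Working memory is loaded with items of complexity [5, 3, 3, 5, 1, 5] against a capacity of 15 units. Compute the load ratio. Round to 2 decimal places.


Total complexity = 5 + 3 + 3 + 5 + 1 + 5 = 22
Load = total / capacity = 22 / 15
= 1.47


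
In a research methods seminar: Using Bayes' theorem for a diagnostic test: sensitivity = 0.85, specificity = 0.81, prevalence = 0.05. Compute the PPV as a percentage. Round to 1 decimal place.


PPV = (sens * prev) / (sens * prev + (1-spec) * (1-prev))
Numerator = 0.85 * 0.05 = 0.0425
P(positive and no disease) = (1 - spec) * (1 - prev) = (1 - 0.81) * (1 - 0.05) = 0.1805
Denominator = 0.0425 + 0.1805 = 0.223
PPV = 0.0425 / 0.223 = 0.190583
As percentage = 19.1


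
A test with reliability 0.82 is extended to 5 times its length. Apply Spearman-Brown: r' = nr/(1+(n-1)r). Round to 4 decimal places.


r_new = n*r / (1 + (n-1)*r)
Numerator = 5 * 0.82 = 4.1
Denominator = 1 + 4 * 0.82 = 4.28
r_new = 4.1 / 4.28
= 0.9579


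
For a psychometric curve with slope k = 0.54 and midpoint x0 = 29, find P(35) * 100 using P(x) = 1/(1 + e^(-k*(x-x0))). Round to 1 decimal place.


P(x) = 1/(1 + e^(-0.54*(35 - 29)))
Exponent = -0.54 * 6 = -3.24
e^(-3.24) = 0.039164
P = 1/(1 + 0.039164) = 0.962312
Percentage = 96.2


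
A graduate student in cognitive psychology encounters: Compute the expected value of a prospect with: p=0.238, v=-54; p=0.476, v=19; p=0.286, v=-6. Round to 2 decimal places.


EU = sum(p_i * v_i)
0.238 * -54 = -12.852
0.476 * 19 = 9.044
0.286 * -6 = -1.716
EU = -12.852 + 9.044 + -1.716
= -5.52


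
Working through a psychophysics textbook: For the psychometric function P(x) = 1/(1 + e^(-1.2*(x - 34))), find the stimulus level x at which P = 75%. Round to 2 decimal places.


At P = 0.75: 0.75 = 1/(1 + e^(-k*(x-x0)))
Solving: e^(-k*(x-x0)) = 1/3
x = x0 + ln(3)/k
ln(3) = 1.0986
x = 34 + 1.0986/1.2
= 34 + 0.9155
= 34.92


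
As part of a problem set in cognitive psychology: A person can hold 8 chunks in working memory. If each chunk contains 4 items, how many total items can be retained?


Total items = chunks * items_per_chunk
= 8 * 4
= 32


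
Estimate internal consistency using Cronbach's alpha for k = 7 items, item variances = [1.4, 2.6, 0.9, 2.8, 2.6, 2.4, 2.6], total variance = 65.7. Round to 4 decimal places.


alpha = (k/(k-1)) * (1 - sum(s_i^2)/s_total^2)
sum(item variances) = 15.3
k/(k-1) = 7/6 = 1.166667
1 - 15.3/65.7 = 1 - 0.232877 = 0.767123
alpha = 1.166667 * 0.767123
= 0.8950


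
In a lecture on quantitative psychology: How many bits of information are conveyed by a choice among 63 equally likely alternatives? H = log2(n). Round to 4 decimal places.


H = log2(n)
H = log2(63)
= 5.9773


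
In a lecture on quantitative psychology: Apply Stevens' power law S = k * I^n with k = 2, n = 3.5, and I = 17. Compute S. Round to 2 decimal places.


S = 2 * 17^3.5
17^3.5 = 20256.8179
S = 2 * 20256.8179
= 40513.64


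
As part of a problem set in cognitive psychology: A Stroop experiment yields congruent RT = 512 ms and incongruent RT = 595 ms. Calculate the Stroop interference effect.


Stroop effect = RT(incongruent) - RT(congruent)
= 595 - 512
= 83 ms


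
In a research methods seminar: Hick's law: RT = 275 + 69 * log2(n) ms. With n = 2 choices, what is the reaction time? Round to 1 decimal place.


RT = 275 + 69 * log2(2)
log2(2) = 1.0
RT = 275 + 69 * 1.0
= 275 + 69.0
= 344.0 ms


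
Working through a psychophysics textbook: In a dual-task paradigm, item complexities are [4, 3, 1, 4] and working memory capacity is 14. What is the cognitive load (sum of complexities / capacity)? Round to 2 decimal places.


Total complexity = 4 + 3 + 1 + 4 = 12
Load = total / capacity = 12 / 14
= 0.86


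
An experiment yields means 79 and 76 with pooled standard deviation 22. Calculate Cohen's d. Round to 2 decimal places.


Cohen's d = (M1 - M2) / S_pooled
= (79 - 76) / 22
= 3 / 22
= 0.14


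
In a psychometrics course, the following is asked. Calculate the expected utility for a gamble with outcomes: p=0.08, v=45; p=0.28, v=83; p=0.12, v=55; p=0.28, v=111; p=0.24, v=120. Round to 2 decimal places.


EU = sum(p_i * v_i)
0.08 * 45 = 3.6
0.28 * 83 = 23.24
0.12 * 55 = 6.6
0.28 * 111 = 31.08
0.24 * 120 = 28.8
EU = 3.6 + 23.24 + 6.6 + 31.08 + 28.8
= 93.32


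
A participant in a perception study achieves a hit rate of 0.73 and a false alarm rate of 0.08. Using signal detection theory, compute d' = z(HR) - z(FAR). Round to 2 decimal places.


d' = z(HR) - z(FAR)
z(0.73) = 0.6128
z(0.08) = -1.4051
d' = 0.6128 - -1.4051
= 2.02


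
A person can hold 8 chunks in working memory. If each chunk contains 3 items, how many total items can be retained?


Total items = chunks * items_per_chunk
= 8 * 3
= 24


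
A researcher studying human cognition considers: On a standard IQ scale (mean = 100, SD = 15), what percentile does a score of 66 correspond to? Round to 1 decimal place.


z = (IQ - mean) / SD
z = (66 - 100) / 15 = -2.2667
Percentile = Phi(-2.2667) * 100
Phi(-2.2667) = 0.011704
= 1.2


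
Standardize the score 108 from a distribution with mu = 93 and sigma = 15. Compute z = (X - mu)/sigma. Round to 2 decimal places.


z = (X - mu) / sigma
= (108 - 93) / 15
= 15 / 15
= 1.00


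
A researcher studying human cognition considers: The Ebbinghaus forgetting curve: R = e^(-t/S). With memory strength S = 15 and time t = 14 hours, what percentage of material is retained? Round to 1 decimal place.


R = e^(-t/S)
-t/S = -14/15 = -0.933333
R = e^(-0.933333) = 0.393241
Percentage = 0.393241 * 100
= 39.3


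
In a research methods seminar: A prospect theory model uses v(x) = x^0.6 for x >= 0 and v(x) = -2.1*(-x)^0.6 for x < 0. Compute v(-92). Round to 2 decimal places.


Since x = -92 < 0, use v(x) = -lambda*(-x)^alpha
(-x) = 92
92^0.6 = 15.0755
v(-92) = -2.1 * 15.0755
= -31.66


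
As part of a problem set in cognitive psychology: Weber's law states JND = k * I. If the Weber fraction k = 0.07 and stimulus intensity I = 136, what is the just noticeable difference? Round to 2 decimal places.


JND = k * I
JND = 0.07 * 136
= 9.52


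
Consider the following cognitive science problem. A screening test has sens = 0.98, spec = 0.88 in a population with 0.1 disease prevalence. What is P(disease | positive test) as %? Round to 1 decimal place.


PPV = (sens * prev) / (sens * prev + (1-spec) * (1-prev))
Numerator = 0.98 * 0.1 = 0.098
P(positive and no disease) = (1 - spec) * (1 - prev) = (1 - 0.88) * (1 - 0.1) = 0.108
Denominator = 0.098 + 0.108 = 0.206
PPV = 0.098 / 0.206 = 0.475728
As percentage = 47.6


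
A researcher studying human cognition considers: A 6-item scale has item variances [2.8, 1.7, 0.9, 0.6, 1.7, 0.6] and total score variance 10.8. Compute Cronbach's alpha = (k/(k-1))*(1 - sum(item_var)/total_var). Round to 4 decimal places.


alpha = (k/(k-1)) * (1 - sum(s_i^2)/s_total^2)
sum(item variances) = 8.3
k/(k-1) = 6/5 = 1.2
1 - 8.3/10.8 = 1 - 0.768519 = 0.231481
alpha = 1.2 * 0.231481
= 0.2778


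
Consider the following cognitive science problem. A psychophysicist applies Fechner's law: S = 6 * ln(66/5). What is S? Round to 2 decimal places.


S = 6 * ln(66/5)
I/I0 = 13.2
ln(13.2) = 2.5802
S = 6 * 2.5802
= 15.48


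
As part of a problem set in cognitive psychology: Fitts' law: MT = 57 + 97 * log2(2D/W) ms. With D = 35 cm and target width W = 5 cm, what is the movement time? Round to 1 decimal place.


MT = 57 + 97 * log2(2*35/5)
2D/W = 14.0
log2(14.0) = 3.8074
MT = 57 + 97 * 3.8074
= 426.3 ms


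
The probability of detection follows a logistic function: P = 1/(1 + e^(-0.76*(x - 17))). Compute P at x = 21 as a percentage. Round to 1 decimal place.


P(x) = 1/(1 + e^(-0.76*(21 - 17)))
Exponent = -0.76 * 4 = -3.04
e^(-3.04) = 0.047835
P = 1/(1 + 0.047835) = 0.954349
Percentage = 95.4


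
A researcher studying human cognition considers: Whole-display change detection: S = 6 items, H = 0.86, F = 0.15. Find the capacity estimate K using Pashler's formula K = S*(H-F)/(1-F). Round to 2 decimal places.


K = S * (H - F) / (1 - F)
H - F = 0.71
1 - F = 0.85
K = 6 * 0.71 / 0.85
= 5.01


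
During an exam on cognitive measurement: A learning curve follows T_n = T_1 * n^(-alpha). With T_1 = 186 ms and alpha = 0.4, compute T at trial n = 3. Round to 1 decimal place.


T_n = 186 * 3^(-0.4)
3^(-0.4) = 0.644394
T_n = 186 * 0.644394
= 119.9 ms


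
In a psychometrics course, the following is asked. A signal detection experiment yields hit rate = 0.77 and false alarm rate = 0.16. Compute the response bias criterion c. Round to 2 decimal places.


c = -0.5 * (z(HR) + z(FAR))
z(0.77) = 0.7388
z(0.16) = -0.9945
c = -0.5 * (0.7388 + -0.9945)
= -0.5 * -0.2557
= 0.13


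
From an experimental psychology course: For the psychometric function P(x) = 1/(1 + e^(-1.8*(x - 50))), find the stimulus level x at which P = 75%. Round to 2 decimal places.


At P = 0.75: 0.75 = 1/(1 + e^(-k*(x-x0)))
Solving: e^(-k*(x-x0)) = 1/3
x = x0 + ln(3)/k
ln(3) = 1.0986
x = 50 + 1.0986/1.8
= 50 + 0.6103
= 50.61


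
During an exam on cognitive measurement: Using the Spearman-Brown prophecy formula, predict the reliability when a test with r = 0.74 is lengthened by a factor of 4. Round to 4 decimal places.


r_new = n*r / (1 + (n-1)*r)
Numerator = 4 * 0.74 = 2.96
Denominator = 1 + 3 * 0.74 = 3.22
r_new = 2.96 / 3.22
= 0.9193


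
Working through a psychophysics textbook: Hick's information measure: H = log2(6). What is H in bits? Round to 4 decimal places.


H = log2(n)
H = log2(6)
= 2.5850


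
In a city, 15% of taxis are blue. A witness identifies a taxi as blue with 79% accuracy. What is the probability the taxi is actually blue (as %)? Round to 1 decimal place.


P(blue | says blue) = P(says blue | blue)*P(blue) / [P(says blue | blue)*P(blue) + P(says blue | not blue)*P(not blue)]
Numerator = 0.79 * 0.15 = 0.1185
False identification = 0.21 * 0.85 = 0.1785
P = 0.1185 / (0.1185 + 0.1785)
= 0.1185 / 0.297
As percentage = 39.9


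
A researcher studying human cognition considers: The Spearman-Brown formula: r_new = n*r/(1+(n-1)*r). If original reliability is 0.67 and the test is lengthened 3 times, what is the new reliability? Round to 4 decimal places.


r_new = n*r / (1 + (n-1)*r)
Numerator = 3 * 0.67 = 2.01
Denominator = 1 + 2 * 0.67 = 2.34
r_new = 2.01 / 2.34
= 0.8590


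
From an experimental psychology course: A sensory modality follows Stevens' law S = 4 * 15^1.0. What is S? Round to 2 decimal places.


S = 4 * 15^1.0
15^1.0 = 15.0
S = 4 * 15.0
= 60.00


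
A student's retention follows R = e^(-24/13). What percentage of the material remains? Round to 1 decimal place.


R = e^(-t/S)
-t/S = -24/13 = -1.846154
R = e^(-1.846154) = 0.157843
Percentage = 0.157843 * 100
= 15.8


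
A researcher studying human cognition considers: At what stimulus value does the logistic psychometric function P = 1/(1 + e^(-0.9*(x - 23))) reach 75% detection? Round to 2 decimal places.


At P = 0.75: 0.75 = 1/(1 + e^(-k*(x-x0)))
Solving: e^(-k*(x-x0)) = 1/3
x = x0 + ln(3)/k
ln(3) = 1.0986
x = 23 + 1.0986/0.9
= 23 + 1.2207
= 24.22


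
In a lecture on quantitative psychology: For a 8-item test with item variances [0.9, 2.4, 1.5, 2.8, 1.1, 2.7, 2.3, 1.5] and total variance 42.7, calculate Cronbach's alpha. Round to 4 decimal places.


alpha = (k/(k-1)) * (1 - sum(s_i^2)/s_total^2)
sum(item variances) = 15.2
k/(k-1) = 8/7 = 1.142857
1 - 15.2/42.7 = 1 - 0.355972 = 0.644028
alpha = 1.142857 * 0.644028
= 0.7360


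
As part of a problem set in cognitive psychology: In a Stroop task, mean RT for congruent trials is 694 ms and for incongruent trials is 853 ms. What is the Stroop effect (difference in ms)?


Stroop effect = RT(incongruent) - RT(congruent)
= 853 - 694
= 159 ms


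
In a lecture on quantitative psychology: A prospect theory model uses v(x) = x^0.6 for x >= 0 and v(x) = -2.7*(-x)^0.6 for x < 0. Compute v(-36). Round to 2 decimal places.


Since x = -36 < 0, use v(x) = -lambda*(-x)^alpha
(-x) = 36
36^0.6 = 8.5858
v(-36) = -2.7 * 8.5858
= -23.18


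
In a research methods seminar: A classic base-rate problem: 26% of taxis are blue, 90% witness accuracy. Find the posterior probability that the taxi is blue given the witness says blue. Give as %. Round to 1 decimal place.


P(blue | says blue) = P(says blue | blue)*P(blue) / [P(says blue | blue)*P(blue) + P(says blue | not blue)*P(not blue)]
Numerator = 0.9 * 0.26 = 0.234
False identification = 0.1 * 0.74 = 0.074
P = 0.234 / (0.234 + 0.074)
= 0.234 / 0.308
As percentage = 76.0


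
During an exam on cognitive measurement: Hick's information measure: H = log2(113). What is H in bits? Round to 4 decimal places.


H = log2(n)
H = log2(113)
= 6.8202


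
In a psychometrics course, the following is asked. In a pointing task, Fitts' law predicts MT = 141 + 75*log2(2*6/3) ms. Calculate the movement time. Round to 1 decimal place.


MT = 141 + 75 * log2(2*6/3)
2D/W = 4.0
log2(4.0) = 2.0
MT = 141 + 75 * 2.0
= 291.0 ms


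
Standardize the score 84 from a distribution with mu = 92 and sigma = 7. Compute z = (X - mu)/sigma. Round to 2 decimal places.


z = (X - mu) / sigma
= (84 - 92) / 7
= -8 / 7
= -1.14


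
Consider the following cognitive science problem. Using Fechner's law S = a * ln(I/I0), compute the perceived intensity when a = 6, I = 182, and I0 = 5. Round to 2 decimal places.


S = 6 * ln(182/5)
I/I0 = 36.4
ln(36.4) = 3.5946
S = 6 * 3.5946
= 21.57


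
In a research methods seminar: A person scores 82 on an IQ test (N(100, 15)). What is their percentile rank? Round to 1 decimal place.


z = (IQ - mean) / SD
z = (82 - 100) / 15 = -1.2
Percentile = Phi(-1.2) * 100
Phi(-1.2) = 0.11507
= 11.5


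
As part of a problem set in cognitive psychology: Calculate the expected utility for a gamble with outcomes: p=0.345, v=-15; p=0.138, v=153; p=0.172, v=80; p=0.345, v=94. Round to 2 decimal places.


EU = sum(p_i * v_i)
0.345 * -15 = -5.175
0.138 * 153 = 21.114
0.172 * 80 = 13.76
0.345 * 94 = 32.43
EU = -5.175 + 21.114 + 13.76 + 32.43
= 62.13


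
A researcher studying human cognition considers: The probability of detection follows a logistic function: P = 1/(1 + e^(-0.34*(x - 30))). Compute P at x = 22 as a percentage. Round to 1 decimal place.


P(x) = 1/(1 + e^(-0.34*(22 - 30)))
Exponent = -0.34 * -8 = 2.72
e^(2.72) = 15.180322
P = 1/(1 + 15.180322) = 0.061803
Percentage = 6.2


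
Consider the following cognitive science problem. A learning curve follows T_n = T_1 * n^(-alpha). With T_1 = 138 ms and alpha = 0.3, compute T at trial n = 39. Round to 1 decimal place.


T_n = 138 * 39^(-0.3)
39^(-0.3) = 0.333181
T_n = 138 * 0.333181
= 46.0 ms


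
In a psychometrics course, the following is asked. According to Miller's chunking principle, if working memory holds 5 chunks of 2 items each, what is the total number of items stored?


Total items = chunks * items_per_chunk
= 5 * 2
= 10


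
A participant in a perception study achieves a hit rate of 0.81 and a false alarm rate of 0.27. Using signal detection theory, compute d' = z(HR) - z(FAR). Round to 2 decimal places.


d' = z(HR) - z(FAR)
z(0.81) = 0.8779
z(0.27) = -0.6128
d' = 0.8779 - -0.6128
= 1.49


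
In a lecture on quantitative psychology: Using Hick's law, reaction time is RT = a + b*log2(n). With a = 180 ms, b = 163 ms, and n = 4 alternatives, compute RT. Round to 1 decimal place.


RT = 180 + 163 * log2(4)
log2(4) = 2.0
RT = 180 + 163 * 2.0
= 180 + 326.0
= 506.0 ms


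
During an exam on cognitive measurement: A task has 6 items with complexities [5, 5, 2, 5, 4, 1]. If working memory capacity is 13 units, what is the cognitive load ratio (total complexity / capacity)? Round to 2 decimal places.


Total complexity = 5 + 5 + 2 + 5 + 4 + 1 = 22
Load = total / capacity = 22 / 13
= 1.69


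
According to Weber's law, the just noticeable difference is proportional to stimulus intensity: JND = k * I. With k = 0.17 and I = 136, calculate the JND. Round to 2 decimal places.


JND = k * I
JND = 0.17 * 136
= 23.12


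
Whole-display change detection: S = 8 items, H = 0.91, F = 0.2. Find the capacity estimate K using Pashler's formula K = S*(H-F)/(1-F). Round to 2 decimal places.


K = S * (H - F) / (1 - F)
H - F = 0.71
1 - F = 0.8
K = 8 * 0.71 / 0.8
= 7.10


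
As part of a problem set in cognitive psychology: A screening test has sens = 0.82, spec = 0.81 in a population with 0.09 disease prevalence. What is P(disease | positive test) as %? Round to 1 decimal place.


PPV = (sens * prev) / (sens * prev + (1-spec) * (1-prev))
Numerator = 0.82 * 0.09 = 0.0738
P(positive and no disease) = (1 - spec) * (1 - prev) = (1 - 0.81) * (1 - 0.09) = 0.1729
Denominator = 0.0738 + 0.1729 = 0.2467
PPV = 0.0738 / 0.2467 = 0.299149
As percentage = 29.9


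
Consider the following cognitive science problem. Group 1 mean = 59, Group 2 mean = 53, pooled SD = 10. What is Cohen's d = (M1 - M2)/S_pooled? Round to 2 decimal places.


Cohen's d = (M1 - M2) / S_pooled
= (59 - 53) / 10
= 6 / 10
= 0.60


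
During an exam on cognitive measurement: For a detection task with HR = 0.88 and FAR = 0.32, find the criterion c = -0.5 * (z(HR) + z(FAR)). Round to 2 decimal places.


c = -0.5 * (z(HR) + z(FAR))
z(0.88) = 1.175
z(0.32) = -0.4677
c = -0.5 * (1.175 + -0.4677)
= -0.5 * 0.7073
= -0.35


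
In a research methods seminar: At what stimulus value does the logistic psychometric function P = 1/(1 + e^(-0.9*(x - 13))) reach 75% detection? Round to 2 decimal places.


At P = 0.75: 0.75 = 1/(1 + e^(-k*(x-x0)))
Solving: e^(-k*(x-x0)) = 1/3
x = x0 + ln(3)/k
ln(3) = 1.0986
x = 13 + 1.0986/0.9
= 13 + 1.2207
= 14.22


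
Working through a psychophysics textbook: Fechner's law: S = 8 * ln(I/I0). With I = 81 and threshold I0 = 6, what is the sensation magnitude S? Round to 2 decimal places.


S = 8 * ln(81/6)
I/I0 = 13.5
ln(13.5) = 2.6027
S = 8 * 2.6027
= 20.82


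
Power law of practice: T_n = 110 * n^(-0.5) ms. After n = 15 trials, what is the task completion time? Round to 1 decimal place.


T_n = 110 * 15^(-0.5)
15^(-0.5) = 0.258199
T_n = 110 * 0.258199
= 28.4 ms


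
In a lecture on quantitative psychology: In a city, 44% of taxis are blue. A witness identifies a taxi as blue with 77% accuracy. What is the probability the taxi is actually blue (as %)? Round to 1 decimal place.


P(blue | says blue) = P(says blue | blue)*P(blue) / [P(says blue | blue)*P(blue) + P(says blue | not blue)*P(not blue)]
Numerator = 0.77 * 0.44 = 0.3388
False identification = 0.23 * 0.56 = 0.1288
P = 0.3388 / (0.3388 + 0.1288)
= 0.3388 / 0.4676
As percentage = 72.5


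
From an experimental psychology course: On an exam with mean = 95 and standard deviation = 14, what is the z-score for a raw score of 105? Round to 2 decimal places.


z = (X - mu) / sigma
= (105 - 95) / 14
= 10 / 14
= 0.71


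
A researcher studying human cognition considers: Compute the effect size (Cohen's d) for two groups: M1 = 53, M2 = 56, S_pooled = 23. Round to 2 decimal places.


Cohen's d = (M1 - M2) / S_pooled
= (53 - 56) / 23
= -3 / 23
= -0.13


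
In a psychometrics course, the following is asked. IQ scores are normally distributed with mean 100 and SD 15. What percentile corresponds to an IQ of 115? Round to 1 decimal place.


z = (IQ - mean) / SD
z = (115 - 100) / 15 = 1.0
Percentile = Phi(1.0) * 100
Phi(1.0) = 0.841345
= 84.1


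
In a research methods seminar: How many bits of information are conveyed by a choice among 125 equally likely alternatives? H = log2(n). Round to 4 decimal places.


H = log2(n)
H = log2(125)
= 6.9658


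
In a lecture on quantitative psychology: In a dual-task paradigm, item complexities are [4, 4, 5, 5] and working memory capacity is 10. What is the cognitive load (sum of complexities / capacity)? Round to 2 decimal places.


Total complexity = 4 + 4 + 5 + 5 = 18
Load = total / capacity = 18 / 10
= 1.80


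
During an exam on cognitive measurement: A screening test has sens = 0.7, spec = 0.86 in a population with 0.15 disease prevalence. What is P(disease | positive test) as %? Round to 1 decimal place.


PPV = (sens * prev) / (sens * prev + (1-spec) * (1-prev))
Numerator = 0.7 * 0.15 = 0.105
P(positive and no disease) = (1 - spec) * (1 - prev) = (1 - 0.86) * (1 - 0.15) = 0.119
Denominator = 0.105 + 0.119 = 0.224
PPV = 0.105 / 0.224 = 0.46875
As percentage = 46.9


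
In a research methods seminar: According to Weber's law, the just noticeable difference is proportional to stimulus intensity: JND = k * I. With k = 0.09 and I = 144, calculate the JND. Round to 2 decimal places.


JND = k * I
JND = 0.09 * 144
= 12.96


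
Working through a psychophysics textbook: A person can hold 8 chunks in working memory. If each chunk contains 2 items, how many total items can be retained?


Total items = chunks * items_per_chunk
= 8 * 2
= 16


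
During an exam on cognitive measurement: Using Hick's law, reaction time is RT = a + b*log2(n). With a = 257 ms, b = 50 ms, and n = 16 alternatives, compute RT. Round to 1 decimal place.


RT = 257 + 50 * log2(16)
log2(16) = 4.0
RT = 257 + 50 * 4.0
= 257 + 200.0
= 457.0 ms


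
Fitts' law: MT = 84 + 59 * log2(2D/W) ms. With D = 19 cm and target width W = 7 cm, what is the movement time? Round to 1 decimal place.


MT = 84 + 59 * log2(2*19/7)
2D/W = 5.428571
log2(5.428571) = 2.4406
MT = 84 + 59 * 2.4406
= 228.0 ms


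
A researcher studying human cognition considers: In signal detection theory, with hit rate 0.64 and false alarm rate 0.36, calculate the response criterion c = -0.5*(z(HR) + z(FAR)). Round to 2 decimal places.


c = -0.5 * (z(HR) + z(FAR))
z(0.64) = 0.3585
z(0.36) = -0.3585
c = -0.5 * (0.3585 + -0.3585)
= -0.5 * 0.0
= 0.00


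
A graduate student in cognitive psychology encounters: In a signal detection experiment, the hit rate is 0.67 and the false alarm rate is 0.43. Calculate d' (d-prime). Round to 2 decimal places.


d' = z(HR) - z(FAR)
z(0.67) = 0.4399
z(0.43) = -0.1764
d' = 0.4399 - -0.1764
= 0.62


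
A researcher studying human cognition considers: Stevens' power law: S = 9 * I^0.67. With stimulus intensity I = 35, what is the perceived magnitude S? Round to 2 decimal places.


S = 9 * 35^0.67
35^0.67 = 10.8274
S = 9 * 10.8274
= 97.45


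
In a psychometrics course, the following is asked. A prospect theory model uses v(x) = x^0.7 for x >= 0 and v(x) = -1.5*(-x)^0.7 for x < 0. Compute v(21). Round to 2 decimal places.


Since x = 21 >= 0, use v(x) = x^0.7
21^0.7 = 8.4247
v(21) = 8.42


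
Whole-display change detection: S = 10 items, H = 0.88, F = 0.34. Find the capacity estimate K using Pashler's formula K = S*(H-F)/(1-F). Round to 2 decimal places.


K = S * (H - F) / (1 - F)
H - F = 0.54
1 - F = 0.66
K = 10 * 0.54 / 0.66
= 8.18


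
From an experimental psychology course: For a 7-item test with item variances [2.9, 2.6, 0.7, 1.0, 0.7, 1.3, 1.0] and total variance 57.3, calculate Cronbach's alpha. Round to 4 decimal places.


alpha = (k/(k-1)) * (1 - sum(s_i^2)/s_total^2)
sum(item variances) = 10.2
k/(k-1) = 7/6 = 1.166667
1 - 10.2/57.3 = 1 - 0.17801 = 0.82199
alpha = 1.166667 * 0.82199
= 0.9590


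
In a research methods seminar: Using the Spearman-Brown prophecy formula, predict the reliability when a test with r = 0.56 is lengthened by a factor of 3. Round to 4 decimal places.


r_new = n*r / (1 + (n-1)*r)
Numerator = 3 * 0.56 = 1.68
Denominator = 1 + 2 * 0.56 = 2.12
r_new = 1.68 / 2.12
= 0.7925


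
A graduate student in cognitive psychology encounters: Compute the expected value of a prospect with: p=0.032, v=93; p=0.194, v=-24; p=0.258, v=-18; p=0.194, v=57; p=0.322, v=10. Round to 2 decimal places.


EU = sum(p_i * v_i)
0.032 * 93 = 2.976
0.194 * -24 = -4.656
0.258 * -18 = -4.644
0.194 * 57 = 11.058
0.322 * 10 = 3.22
EU = 2.976 + -4.656 + -4.644 + 11.058 + 3.22
= 7.95


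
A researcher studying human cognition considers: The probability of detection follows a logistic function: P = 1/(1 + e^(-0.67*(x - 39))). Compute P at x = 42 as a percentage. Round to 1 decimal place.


P(x) = 1/(1 + e^(-0.67*(42 - 39)))
Exponent = -0.67 * 3 = -2.01
e^(-2.01) = 0.133989
P = 1/(1 + 0.133989) = 0.881843
Percentage = 88.2


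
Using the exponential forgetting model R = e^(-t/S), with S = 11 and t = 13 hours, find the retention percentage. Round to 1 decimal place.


R = e^(-t/S)
-t/S = -13/11 = -1.181818
R = e^(-1.181818) = 0.306721
Percentage = 0.306721 * 100
= 30.7


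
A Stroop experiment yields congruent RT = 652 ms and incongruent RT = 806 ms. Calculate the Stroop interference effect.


Stroop effect = RT(incongruent) - RT(congruent)
= 806 - 652
= 154 ms


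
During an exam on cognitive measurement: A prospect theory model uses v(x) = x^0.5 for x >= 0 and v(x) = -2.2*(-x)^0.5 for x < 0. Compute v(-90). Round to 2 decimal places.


Since x = -90 < 0, use v(x) = -lambda*(-x)^alpha
(-x) = 90
90^0.5 = 9.4868
v(-90) = -2.2 * 9.4868
= -20.87


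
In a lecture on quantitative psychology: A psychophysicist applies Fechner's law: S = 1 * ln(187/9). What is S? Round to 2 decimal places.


S = 1 * ln(187/9)
I/I0 = 20.777778
ln(20.777778) = 3.0339
S = 1 * 3.0339
= 3.03


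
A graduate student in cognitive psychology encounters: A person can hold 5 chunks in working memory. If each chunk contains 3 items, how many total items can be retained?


Total items = chunks * items_per_chunk
= 5 * 3
= 15


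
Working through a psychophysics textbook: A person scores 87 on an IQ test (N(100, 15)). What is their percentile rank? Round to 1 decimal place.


z = (IQ - mean) / SD
z = (87 - 100) / 15 = -0.8667
Percentile = Phi(-0.8667) * 100
Phi(-0.8667) = 0.193053
= 19.3


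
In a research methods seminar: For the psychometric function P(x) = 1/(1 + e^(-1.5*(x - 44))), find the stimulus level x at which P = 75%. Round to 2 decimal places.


At P = 0.75: 0.75 = 1/(1 + e^(-k*(x-x0)))
Solving: e^(-k*(x-x0)) = 1/3
x = x0 + ln(3)/k
ln(3) = 1.0986
x = 44 + 1.0986/1.5
= 44 + 0.7324
= 44.73


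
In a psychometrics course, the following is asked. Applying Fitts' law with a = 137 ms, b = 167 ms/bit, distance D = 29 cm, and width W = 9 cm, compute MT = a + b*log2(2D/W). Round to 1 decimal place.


MT = 137 + 167 * log2(2*29/9)
2D/W = 6.444444
log2(6.444444) = 2.6881
MT = 137 + 167 * 2.6881
= 585.9 ms


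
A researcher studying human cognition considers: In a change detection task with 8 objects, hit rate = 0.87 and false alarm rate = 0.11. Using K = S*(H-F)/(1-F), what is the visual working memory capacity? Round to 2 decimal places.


K = S * (H - F) / (1 - F)
H - F = 0.76
1 - F = 0.89
K = 8 * 0.76 / 0.89
= 6.83


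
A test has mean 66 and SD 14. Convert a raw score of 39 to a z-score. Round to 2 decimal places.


z = (X - mu) / sigma
= (39 - 66) / 14
= -27 / 14
= -1.93


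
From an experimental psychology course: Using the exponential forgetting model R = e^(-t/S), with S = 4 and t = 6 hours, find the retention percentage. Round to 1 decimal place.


R = e^(-t/S)
-t/S = -6/4 = -1.5
R = e^(-1.5) = 0.22313
Percentage = 0.22313 * 100
= 22.3


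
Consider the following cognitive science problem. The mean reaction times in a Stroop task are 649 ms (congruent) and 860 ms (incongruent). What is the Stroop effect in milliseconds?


Stroop effect = RT(incongruent) - RT(congruent)
= 860 - 649
= 211 ms


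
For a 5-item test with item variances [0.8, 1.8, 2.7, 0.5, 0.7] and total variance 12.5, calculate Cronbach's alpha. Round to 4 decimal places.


alpha = (k/(k-1)) * (1 - sum(s_i^2)/s_total^2)
sum(item variances) = 6.5
k/(k-1) = 5/4 = 1.25
1 - 6.5/12.5 = 1 - 0.52 = 0.48
alpha = 1.25 * 0.48
= 0.6000


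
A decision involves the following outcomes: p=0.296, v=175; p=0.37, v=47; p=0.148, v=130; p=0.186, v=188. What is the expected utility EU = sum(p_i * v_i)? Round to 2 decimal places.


EU = sum(p_i * v_i)
0.296 * 175 = 51.8
0.37 * 47 = 17.39
0.148 * 130 = 19.24
0.186 * 188 = 34.968
EU = 51.8 + 17.39 + 19.24 + 34.968
= 123.40
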